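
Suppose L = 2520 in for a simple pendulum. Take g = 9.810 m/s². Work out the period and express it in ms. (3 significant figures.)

16000 ms

Directly: T = 2π√(L/g).
L = 2520 in = 64.01 m; g = 9.810 m/s².
T = 16.05 s
16.05 s × (1 ms / 0.001000 s) = 16050 ms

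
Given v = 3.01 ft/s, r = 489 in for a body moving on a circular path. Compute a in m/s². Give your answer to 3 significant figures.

0.0678 m/s²

Directly: a = v²/r.
v = 3.01 ft/s = 0.9174 m/s; r = 489 in = 12.42 m.
a = 0.06777 m/s²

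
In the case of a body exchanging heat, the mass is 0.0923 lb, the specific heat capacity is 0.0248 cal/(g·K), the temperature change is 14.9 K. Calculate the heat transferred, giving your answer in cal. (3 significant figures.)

15.5 cal

Q is given directly by: Q = mcΔT.
m = 0.0923 lb = 0.04187 kg; c = 0.0248 cal/(g·K) = 103.8 J/(kg·K); ΔT = 14.9 K.
Q = 64.73 J
64.73 J × (1 cal / 4.184 J) = 15.47 cal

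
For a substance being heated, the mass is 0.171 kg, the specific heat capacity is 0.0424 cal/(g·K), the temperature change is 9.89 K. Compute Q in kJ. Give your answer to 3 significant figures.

0.300 kJ

Directly: Q = mcΔT.
m = 0.171 kg; c = 0.0424 cal/(g·K) = 177.4 J/(kg·K); ΔT = 9.89 K.
Q = 300.0 J
300.0 J × (1 kJ / 1000 J) = 0.3000 kJ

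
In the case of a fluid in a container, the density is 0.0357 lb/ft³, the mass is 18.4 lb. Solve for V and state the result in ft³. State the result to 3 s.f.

Solving ρ = m/V for V: V = m/ρ.
ρ = 0.0357 lb/ft³ = 0.5719 kg/m³; m = 18.4 lb = 8.346 kg.
V = 14.59 m³
14.59 m³ × (1 ft³ / 0.02832 m³) = 515.4 ft³

515 ft³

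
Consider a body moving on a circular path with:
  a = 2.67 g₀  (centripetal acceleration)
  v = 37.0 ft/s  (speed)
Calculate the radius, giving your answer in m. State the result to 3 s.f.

Rearranging a = v²/r for r: r = v²/a.
a = 2.67 g₀ = 26.18 m/s²; v = 37.0 ft/s = 11.28 m/s.
r = 4.857 m

4.86 m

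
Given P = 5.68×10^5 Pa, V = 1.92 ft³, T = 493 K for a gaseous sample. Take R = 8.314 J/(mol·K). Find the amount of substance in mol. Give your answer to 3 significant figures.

From the ideal-gas law: n = PV/(RT).
P = 5.68×10^5 Pa; V = 1.92 ft³ = 0.05437 m³; T = 493 K; R = 8.314 J/(mol·K).
n = 7.534 mol

7.53 mol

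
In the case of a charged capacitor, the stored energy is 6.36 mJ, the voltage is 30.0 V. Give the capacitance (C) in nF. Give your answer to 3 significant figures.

Rearranging E = ½C·V² for C: C = 2E/V².
E = 6.36 mJ = 0.006360 J; V = 30.0 V.
C = 1.413×10^-5 F
1.413×10^-5 F × (1 nF / 1.000×10^-9 F) = 14133 nF

14100 nF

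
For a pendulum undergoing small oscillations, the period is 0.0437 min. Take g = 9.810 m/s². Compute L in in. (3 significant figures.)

Rearranging T = 2π√(L/g) for L: L = g·(T/2π)².
T = 0.0437 min = 2.622 s; g = 9.810 m/s².
L = 1.708 m
1.708 m × (1 in / 0.02540 m) = 67.26 in

67.3 in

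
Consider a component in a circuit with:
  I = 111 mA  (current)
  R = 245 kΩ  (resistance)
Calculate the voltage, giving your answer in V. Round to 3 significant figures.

V is given directly by: V = IR.
I = 111 mA = 0.1110 A; R = 245 kΩ = 2.450×10^5 Ω.
V = 27195 V

27200 V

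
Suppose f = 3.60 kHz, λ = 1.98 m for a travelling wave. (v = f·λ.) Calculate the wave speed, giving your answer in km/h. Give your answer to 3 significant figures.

25700 km/h

v is given directly by: v = fλ.
f = 3.60 kHz = 3600 Hz; λ = 1.98 m.
v = 7128 m/s
7128 m/s × (1 km/h / 0.2778 m/s) = 25661 km/h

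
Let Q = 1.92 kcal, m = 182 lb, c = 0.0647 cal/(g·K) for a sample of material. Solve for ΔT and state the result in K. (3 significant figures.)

Rearranging Q = m·c·ΔT for ΔT: ΔT = Q/(m·c).
Q = 1.92 kcal = 8033 J; m = 182 lb = 82.55 kg; c = 0.0647 cal/(g·K) = 270.7 J/(kg·K).
ΔT = 0.3595 K

0.359 K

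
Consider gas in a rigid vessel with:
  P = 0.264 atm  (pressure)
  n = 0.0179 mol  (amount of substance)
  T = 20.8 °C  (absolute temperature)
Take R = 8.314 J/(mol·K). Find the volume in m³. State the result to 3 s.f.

From the ideal-gas law: V = nRT/P.
P = 0.264 atm = 26750 Pa; n = 0.0179 mol; T = 20.8 °C = 293.9 K; R = 8.314 J/(mol·K).
V = 0.001635 m³

0.00164 m³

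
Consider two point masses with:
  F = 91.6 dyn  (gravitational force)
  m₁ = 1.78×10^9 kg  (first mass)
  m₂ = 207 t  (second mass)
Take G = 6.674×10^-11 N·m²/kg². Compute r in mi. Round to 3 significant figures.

3.22 mi

From Newton's law of gravitation: r = √(G·m₁m₂/F).
F = 91.6 dyn = 9.160×10^-4 N; m₁ = 1.78×10^9 kg; m₂ = 207 t = 2.070×10^5 kg; G = 6.674×10^-11 N·m²/kg².
r = 5181 m
5181 m × (1 mi / 1609 m) = 3.220 mi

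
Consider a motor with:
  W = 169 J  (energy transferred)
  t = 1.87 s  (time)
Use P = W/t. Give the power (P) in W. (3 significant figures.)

P is given directly by: P = W/t.
W = 169 J; t = 1.87 s.
P = 90.37 W

90.4 W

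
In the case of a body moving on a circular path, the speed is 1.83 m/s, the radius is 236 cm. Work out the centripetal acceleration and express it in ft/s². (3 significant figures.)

a is given directly by: a = v²/r.
v = 1.83 m/s; r = 236 cm = 2.360 m.
a = 1.419 m/s²
1.419 m/s² × (1 ft/s² / 0.3048 m/s²) = 4.656 ft/s²

4.66 ft/s²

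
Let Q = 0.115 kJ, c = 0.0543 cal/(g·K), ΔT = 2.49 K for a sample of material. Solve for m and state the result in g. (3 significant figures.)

203 g

Rearranging Q = m·c·ΔT for m: m = Q/(c·ΔT).
Q = 0.115 kJ = 115.0 J; c = 0.0543 cal/(g·K) = 227.2 J/(kg·K); ΔT = 2.49 K.
m = 0.2033 kg
0.2033 kg × (1 g / 0.001000 kg) = 203.3 g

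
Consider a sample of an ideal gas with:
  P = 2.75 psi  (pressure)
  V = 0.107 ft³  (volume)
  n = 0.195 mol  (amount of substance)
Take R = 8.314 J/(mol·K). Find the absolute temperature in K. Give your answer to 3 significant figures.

35.4 K

From the ideal-gas law: T = PV/(nR).
P = 2.75 psi = 18961 Pa; V = 0.107 ft³ = 0.003030 m³; n = 0.195 mol; R = 8.314 J/(mol·K).
T = 35.44 K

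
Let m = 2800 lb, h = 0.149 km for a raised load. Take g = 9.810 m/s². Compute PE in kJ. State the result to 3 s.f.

1860 kJ

Directly: PE = mgh.
m = 2800 lb = 1270 kg; h = 0.149 km = 149.0 m; g = 9.810 m/s².
PE = 1.856×10^6 J  (the unit combination reduces to kg·m²/s² = J)
1.856×10^6 J × (1 kJ / 1000 J) = 1856 kJ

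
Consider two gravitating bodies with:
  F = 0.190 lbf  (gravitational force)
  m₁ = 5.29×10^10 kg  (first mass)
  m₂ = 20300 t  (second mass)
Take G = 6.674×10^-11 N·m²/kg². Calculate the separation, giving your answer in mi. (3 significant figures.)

Rearranging F = G·m₁·m₂/r² for r: r = √(G·m₁m₂/F).
F = 0.190 lbf = 0.8452 N; m₁ = 5.29×10^10 kg; m₂ = 20300 t = 2.030×10^7 kg; G = 6.674×10^-11 N·m²/kg².
r = 9209 m
9209 m × (1 mi / 1609 m) = 5.722 mi

5.72 mi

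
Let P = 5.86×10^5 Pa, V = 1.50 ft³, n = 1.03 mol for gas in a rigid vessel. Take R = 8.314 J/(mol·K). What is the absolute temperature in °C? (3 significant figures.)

2630 °C

Rearranging: T = PV/(nR).
P = 5.86×10^5 Pa; V = 1.50 ft³ = 0.04248 m³; n = 1.03 mol; R = 8.314 J/(mol·K).
T = 2907 K
2907 K − 273.15 = 2633 °C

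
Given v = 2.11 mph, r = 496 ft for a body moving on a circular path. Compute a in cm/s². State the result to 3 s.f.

0.589 cm/s²

Directly: a = v²/r.
v = 2.11 mph = 0.9433 m/s; r = 496 ft = 151.2 m.
a = 0.005885 m/s²
0.005885 m/s² × (1 cm/s² / 0.01000 m/s²) = 0.5885 cm/s²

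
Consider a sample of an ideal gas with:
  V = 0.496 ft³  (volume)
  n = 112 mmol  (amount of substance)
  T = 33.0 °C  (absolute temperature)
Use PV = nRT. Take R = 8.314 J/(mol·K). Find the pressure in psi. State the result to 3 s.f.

2.94 psi

From the ideal-gas law: P = nRT/V.
V = 0.496 ft³ = 0.01405 m³; n = 112 mmol = 0.1120 mol; T = 33.0 °C = 306.1 K; R = 8.314 J/(mol·K).
P = 20297 Pa  (the unit combination reduces to kg/(m·s²) = Pa)
20297 Pa × (1 psi / 6895 Pa) = 2.944 psi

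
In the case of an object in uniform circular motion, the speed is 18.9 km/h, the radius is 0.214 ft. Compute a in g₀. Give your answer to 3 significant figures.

43.1 g₀

a is given directly by: a = v²/r.
v = 18.9 km/h = 5.250 m/s; r = 0.214 ft = 0.06523 m.
a = 422.6 m/s²
422.6 m/s² × (1 g₀ / 9.807 m/s²) = 43.09 g₀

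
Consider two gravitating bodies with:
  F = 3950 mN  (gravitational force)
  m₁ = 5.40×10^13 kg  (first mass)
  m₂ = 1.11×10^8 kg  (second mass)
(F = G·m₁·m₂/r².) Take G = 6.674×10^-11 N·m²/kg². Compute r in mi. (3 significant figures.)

From Newton's law of gravitation: r = √(G·m₁m₂/F).
F = 3950 mN = 3.950 N; m₁ = 5.40×10^13 kg; m₂ = 1.11×10^8 kg; G = 6.674×10^-11 N·m²/kg².
r = 3.182×10^5 m
3.182×10^5 m × (1 mi / 1609 m) = 197.7 mi

198 mi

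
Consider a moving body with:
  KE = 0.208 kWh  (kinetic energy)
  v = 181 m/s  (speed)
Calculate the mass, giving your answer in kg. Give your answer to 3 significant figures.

45.7 kg

Rearranging KE = ½mv² for m: m = 2·KE/v².
KE = 0.208 kWh = 7.488×10^5 J; v = 181 m/s.
m = 45.71 kg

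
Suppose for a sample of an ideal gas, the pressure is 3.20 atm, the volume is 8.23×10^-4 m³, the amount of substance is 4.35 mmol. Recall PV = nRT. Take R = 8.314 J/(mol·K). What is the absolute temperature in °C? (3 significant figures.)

Solving PV = nRT for T: T = PV/(nR).
P = 3.20 atm = 3.242×10^5 Pa; V = 8.23×10^-4 m³; n = 4.35 mmol = 0.004350 mol; R = 8.314 J/(mol·K).
T = 7378 K
7378 K − 273.15 = 7105 °C

7110 °C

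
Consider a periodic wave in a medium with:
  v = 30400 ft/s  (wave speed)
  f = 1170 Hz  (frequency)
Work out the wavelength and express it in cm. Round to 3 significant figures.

Rearranging v = f·λ for λ: λ = v/f.
v = 30400 ft/s = 9266 m/s; f = 1170 Hz.
λ = 7.920 m
7.920 m × (1 cm / 0.01000 m) = 792.0 cm

792 cm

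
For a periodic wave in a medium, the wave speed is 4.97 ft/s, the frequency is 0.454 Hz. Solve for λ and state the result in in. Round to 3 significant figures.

131 in

Rearranging v = f·λ for λ: λ = v/f.
v = 4.97 ft/s = 1.515 m/s; f = 0.454 Hz.
λ = 3.337 m
3.337 m × (1 in / 0.02540 m) = 131.4 in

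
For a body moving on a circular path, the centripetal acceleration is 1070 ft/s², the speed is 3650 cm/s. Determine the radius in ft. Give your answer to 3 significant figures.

13.4 ft

Rearranging a = v²/r for r: r = v²/a.
a = 1070 ft/s² = 326.1 m/s²; v = 3650 cm/s = 36.50 m/s.
r = 4.085 m
4.085 m × (1 ft / 0.3048 m) = 13.40 ft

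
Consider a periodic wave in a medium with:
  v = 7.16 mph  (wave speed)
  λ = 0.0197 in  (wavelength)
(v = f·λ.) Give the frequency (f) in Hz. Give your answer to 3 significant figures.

6400 Hz

Solving v = f·λ for f: f = v/λ.
v = 7.16 mph = 3.201 m/s; λ = 0.0197 in = 5.004×10^-4 m.
f = 6397 Hz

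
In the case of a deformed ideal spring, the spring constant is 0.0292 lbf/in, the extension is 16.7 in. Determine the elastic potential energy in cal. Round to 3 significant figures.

U is given directly by: U = ½kx².
k = 0.0292 lbf/in = 5.114 N/m; x = 16.7 in = 0.4242 m.
U = 0.4601 J
0.4601 J × (1 cal / 4.184 J) = 0.1100 cal

0.110 cal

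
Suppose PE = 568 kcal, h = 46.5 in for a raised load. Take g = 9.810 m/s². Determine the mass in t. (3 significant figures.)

205 t

Rearranging PE = m·g·h for m: m = PE/(g·h).
PE = 568 kcal = 2.377×10^6 J; h = 46.5 in = 1.181 m; g = 9.810 m/s².
m = 2.051×10^5 kg
2.051×10^5 kg × (1 t / 1000 kg) = 205.1 t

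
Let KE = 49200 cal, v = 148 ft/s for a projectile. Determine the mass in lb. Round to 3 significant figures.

Rearranging: m = 2·KE/v².
KE = 49200 cal = 2.059×10^5 J; v = 148 ft/s = 45.11 m/s.
m = 202.3 kg
202.3 kg × (1 lb / 0.4536 kg) = 446.0 lb

446 lb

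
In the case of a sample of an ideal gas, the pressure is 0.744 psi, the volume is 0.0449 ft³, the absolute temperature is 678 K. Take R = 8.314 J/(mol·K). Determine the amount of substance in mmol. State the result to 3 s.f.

Rearranging PV = nRT for n: n = PV/(RT).
P = 0.744 psi = 5130 Pa; V = 0.0449 ft³ = 0.001271 m³; T = 678 K; R = 8.314 J/(mol·K).
n = 0.001157 mol
0.001157 mol × (1 mmol / 0.001000 mol) = 1.157 mmol

1.16 mmol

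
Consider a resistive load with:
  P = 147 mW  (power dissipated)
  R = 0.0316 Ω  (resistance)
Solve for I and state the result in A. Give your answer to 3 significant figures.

2.16 A

Rearranging: I = √(P/R).
P = 147 mW = 0.1470 W; R = 0.0316 Ω.
I = 2.157 A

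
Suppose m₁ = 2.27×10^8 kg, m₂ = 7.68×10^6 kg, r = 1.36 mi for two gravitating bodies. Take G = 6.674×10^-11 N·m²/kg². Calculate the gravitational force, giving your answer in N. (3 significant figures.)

F is given directly by: F = Gm₁m₂/r².
m₁ = 2.27×10^8 kg; m₂ = 7.68×10^6 kg; r = 1.36 mi = 2189 m; G = 6.674×10^-11 N·m²/kg².
F = 0.02429 N  (the unit combination reduces to kg·m/s² = N)

0.0243 N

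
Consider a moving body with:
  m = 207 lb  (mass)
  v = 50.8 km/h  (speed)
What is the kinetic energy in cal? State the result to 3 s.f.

Directly: KE = ½mv².
m = 207 lb = 93.89 kg; v = 50.8 km/h = 14.11 m/s.
KE = 9348 J  (the unit combination reduces to kg·m²/s² = J)
9348 J × (1 cal / 4.184 J) = 2234 cal

2230 cal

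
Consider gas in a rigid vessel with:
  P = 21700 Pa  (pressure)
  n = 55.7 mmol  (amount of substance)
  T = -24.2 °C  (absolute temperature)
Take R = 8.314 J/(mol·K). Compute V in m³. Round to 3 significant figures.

Rearranging PV = nRT for V: V = nRT/P.
P = 21700 Pa; n = 55.7 mmol = 0.05570 mol; T = -24.2 °C = 248.9 K; R = 8.314 J/(mol·K).
V = 0.005313 m³

0.00531 m³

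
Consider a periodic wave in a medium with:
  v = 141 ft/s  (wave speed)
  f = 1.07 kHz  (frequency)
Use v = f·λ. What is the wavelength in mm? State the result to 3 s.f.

40.2 mm

Rearranging v = f·λ for λ: λ = v/f.
v = 141 ft/s = 42.98 m/s; f = 1.07 kHz = 1070 Hz.
λ = 0.04017 m
0.04017 m × (1 mm / 0.001000 m) = 40.17 mm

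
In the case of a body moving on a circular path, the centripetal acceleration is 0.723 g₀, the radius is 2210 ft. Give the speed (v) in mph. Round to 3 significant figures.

Rearranging: v = √(a·r).
a = 0.723 g₀ = 7.090 m/s²; r = 2210 ft = 673.6 m.
v = 69.11 m/s
69.11 m/s × (1 mph / 0.4470 m/s) = 154.6 mph

155 mph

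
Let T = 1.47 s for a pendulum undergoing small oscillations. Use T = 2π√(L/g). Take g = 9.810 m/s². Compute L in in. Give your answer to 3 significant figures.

21.1 in

Rearranging T = 2π√(L/g) for L: L = g·(T/2π)².
T = 1.47 s; g = 9.810 m/s².
L = 0.5370 m
0.5370 m × (1 in / 0.02540 m) = 21.14 in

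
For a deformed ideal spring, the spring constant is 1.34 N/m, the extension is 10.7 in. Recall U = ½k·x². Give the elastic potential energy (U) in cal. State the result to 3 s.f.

0.0118 cal

U is given directly by: U = ½kx².
k = 1.34 N/m; x = 10.7 in = 0.2718 m.
U = 0.04949 J
0.04949 J × (1 cal / 4.184 J) = 0.01183 cal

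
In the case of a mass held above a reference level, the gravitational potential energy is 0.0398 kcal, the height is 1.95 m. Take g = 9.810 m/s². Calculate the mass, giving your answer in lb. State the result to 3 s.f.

Rearranging: m = PE/(g·h).
PE = 0.0398 kcal = 166.5 J; h = 1.95 m; g = 9.810 m/s².
m = 8.705 kg
8.705 kg × (1 lb / 0.4536 kg) = 19.19 lb

19.2 lb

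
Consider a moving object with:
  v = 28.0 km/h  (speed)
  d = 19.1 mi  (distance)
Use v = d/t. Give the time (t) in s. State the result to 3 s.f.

Rearranging v = d/t for t: t = d/v.
v = 28.0 km/h = 7.778 m/s; d = 19.1 mi = 30738 m.
t = 3952 s

3950 s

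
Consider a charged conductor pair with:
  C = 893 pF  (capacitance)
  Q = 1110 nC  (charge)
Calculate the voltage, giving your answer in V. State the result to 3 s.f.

1240 V

Rearranging C = Q/V for V: V = Q/C.
C = 893 pF = 8.930×10^-10 F; Q = 1110 nC = 1.110×10^-6 C.
V = 1243 V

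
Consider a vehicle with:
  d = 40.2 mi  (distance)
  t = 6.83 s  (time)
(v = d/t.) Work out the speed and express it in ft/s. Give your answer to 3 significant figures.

Directly: v = d/t.
d = 40.2 mi = 64696 m; t = 6.83 s.
v = 9472 m/s
9472 m/s × (1 ft/s / 0.3048 m/s) = 31077 ft/s

31100 ft/s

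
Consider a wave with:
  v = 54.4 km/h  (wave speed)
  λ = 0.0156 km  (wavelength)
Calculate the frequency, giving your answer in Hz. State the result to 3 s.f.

Solving v = f·λ for f: f = v/λ.
v = 54.4 km/h = 15.11 m/s; λ = 0.0156 km = 15.60 m.
f = 0.9687 Hz

0.969 Hz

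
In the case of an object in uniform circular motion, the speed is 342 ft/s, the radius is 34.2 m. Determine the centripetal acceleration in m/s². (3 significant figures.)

a is given directly by: a = v²/r.
v = 342 ft/s = 104.2 m/s; r = 34.2 m.
a = 317.7 m/s²

318 m/s²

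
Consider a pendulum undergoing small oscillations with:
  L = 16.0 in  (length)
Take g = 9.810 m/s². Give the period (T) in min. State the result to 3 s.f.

T is given directly by: T = 2π√(L/g).
L = 16.0 in = 0.4064 m; g = 9.810 m/s².
T = 1.279 s
1.279 s × (1 min / 60.00 s) = 0.02131 min

0.0213 min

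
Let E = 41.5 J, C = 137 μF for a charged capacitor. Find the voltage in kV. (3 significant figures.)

0.778 kV

Rearranging E = ½C·V² for V: V = √(2E/C).
E = 41.5 J; C = 137 μF = 1.370×10^-4 F.
V = 778.4 V
778.4 V × (1 kV / 1000 V) = 0.7784 kV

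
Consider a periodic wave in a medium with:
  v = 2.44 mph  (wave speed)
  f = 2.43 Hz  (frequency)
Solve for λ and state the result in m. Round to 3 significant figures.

Rearranging v = f·λ for λ: λ = v/f.
v = 2.44 mph = 1.091 m/s; f = 2.43 Hz.
λ = 0.4489 m

0.449 m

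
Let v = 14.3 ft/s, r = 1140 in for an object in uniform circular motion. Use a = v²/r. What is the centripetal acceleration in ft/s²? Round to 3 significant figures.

a is given directly by: a = v²/r.
v = 14.3 ft/s = 4.359 m/s; r = 1140 in = 28.96 m.
a = 0.6561 m/s²
0.6561 m/s² × (1 ft/s² / 0.3048 m/s²) = 2.153 ft/s²

2.15 ft/s²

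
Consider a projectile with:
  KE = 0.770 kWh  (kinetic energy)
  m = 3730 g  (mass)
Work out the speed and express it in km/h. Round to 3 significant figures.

Rearranging: v = √(2·KE/m).
KE = 0.770 kWh = 2.772×10^6 J; m = 3730 g = 3.730 kg.
v = 1219 m/s
1219 m/s × (1 km/h / 0.2778 m/s) = 4389 km/h

4390 km/h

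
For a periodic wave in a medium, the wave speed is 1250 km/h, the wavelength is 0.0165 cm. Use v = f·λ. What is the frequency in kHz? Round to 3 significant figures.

2100 kHz

Rearranging v = f·λ for f: f = v/λ.
v = 1250 km/h = 347.2 m/s; λ = 0.0165 cm = 1.650×10^-4 m.
f = 2.104×10^6 Hz
2.104×10^6 Hz × (1 kHz / 1000 Hz) = 2104 kHz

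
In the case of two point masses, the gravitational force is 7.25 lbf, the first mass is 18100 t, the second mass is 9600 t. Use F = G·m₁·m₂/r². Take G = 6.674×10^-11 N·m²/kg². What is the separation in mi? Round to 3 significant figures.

0.0118 mi

Rearranging F = G·m₁·m₂/r² for r: r = √(G·m₁m₂/F).
F = 7.25 lbf = 32.25 N; m₁ = 18100 t = 1.810×10^7 kg; m₂ = 9600 t = 9.600×10^6 kg; G = 6.674×10^-11 N·m²/kg².
r = 18.96 m
18.96 m × (1 mi / 1609 m) = 0.01178 mi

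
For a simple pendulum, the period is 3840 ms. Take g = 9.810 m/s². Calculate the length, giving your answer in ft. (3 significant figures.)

Rearranging T = 2π√(L/g) for L: L = g·(T/2π)².
T = 3840 ms = 3.840 s; g = 9.810 m/s².
L = 3.664 m
3.664 m × (1 ft / 0.3048 m) = 12.02 ft

12.0 ft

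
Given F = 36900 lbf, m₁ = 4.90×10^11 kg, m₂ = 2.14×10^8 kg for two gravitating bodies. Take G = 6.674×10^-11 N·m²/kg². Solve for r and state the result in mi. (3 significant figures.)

From Newton's law of gravitation: r = √(G·m₁m₂/F).
F = 36900 lbf = 1.641×10^5 N; m₁ = 4.90×10^11 kg; m₂ = 2.14×10^8 kg; G = 6.674×10^-11 N·m²/kg².
r = 206.5 m
206.5 m × (1 mi / 1609 m) = 0.1283 mi

0.128 mi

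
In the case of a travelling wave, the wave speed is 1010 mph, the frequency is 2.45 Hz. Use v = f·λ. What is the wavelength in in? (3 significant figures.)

7260 in

Solving v = f·λ for λ: λ = v/f.
v = 1010 mph = 451.5 m/s; f = 2.45 Hz.
λ = 184.3 m
184.3 m × (1 in / 0.02540 m) = 7256 in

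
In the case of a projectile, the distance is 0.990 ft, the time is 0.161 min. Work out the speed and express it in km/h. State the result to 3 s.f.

Directly: v = d/t.
d = 0.990 ft = 0.3018 m; t = 0.161 min = 9.660 s.
v = 0.03124 m/s
0.03124 m/s × (1 km/h / 0.2778 m/s) = 0.1125 km/h

0.112 km/h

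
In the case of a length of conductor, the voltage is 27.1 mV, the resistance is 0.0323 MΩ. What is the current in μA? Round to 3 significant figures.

Rearranging: I = V/R.
V = 27.1 mV = 0.02710 V; R = 0.0323 MΩ = 32300 Ω.
I = 8.390×10^-7 A
8.390×10^-7 A × (1 μA / 1.000×10^-6 A) = 0.8390 μA

0.839 μA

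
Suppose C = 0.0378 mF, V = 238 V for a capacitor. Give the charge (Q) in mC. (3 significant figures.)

9.00 mC

Rearranging C = Q/V for Q: Q = CV.
C = 0.0378 mF = 3.780×10^-5 F; V = 238 V.
Q = 0.008996 C  (the unit combination reduces to A·s = C)
0.008996 C × (1 mC / 0.001000 C) = 8.996 mC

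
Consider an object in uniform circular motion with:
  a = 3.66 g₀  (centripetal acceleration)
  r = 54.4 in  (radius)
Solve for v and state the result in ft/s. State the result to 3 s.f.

Rearranging: v = √(a·r).
a = 3.66 g₀ = 35.89 m/s²; r = 54.4 in = 1.382 m.
v = 7.042 m/s
7.042 m/s × (1 ft/s / 0.3048 m/s) = 23.10 ft/s

23.1 ft/s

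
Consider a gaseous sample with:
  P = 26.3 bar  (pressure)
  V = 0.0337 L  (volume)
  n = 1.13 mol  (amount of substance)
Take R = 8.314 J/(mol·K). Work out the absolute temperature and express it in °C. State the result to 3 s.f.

Solving PV = nRT for T: T = PV/(nR).
P = 26.3 bar = 2.630×10^6 Pa; V = 0.0337 L = 3.370×10^-5 m³; n = 1.13 mol; R = 8.314 J/(mol·K).
T = 9.434 K
9.434 K − 273.15 = -263.7 °C

-264 °C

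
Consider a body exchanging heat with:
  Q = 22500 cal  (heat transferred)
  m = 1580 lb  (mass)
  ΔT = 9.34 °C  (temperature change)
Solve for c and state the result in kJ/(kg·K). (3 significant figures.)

Rearranging Q = m·c·ΔT for c: c = Q/(m·ΔT).
Q = 22500 cal = 94140 J; m = 1580 lb = 716.7 kg; ΔT = 9.34 °C = 9.340 K.
c = 14.06 J/(kg·K)
14.06 J/(kg·K) × (1 kJ/(kg·K) / 1000 J/(kg·K)) = 0.01406 kJ/(kg·K)

0.0141 kJ/(kg·K)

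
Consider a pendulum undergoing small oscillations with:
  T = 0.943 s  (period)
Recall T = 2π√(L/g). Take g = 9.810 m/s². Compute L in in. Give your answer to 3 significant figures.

Solving T = 2π√(L/g) for L: L = g·(T/2π)².
T = 0.943 s; g = 9.810 m/s².
L = 0.2210 m
0.2210 m × (1 in / 0.02540 m) = 8.700 in

8.70 in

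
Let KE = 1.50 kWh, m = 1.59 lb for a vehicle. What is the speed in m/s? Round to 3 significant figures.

3870 m/s

Rearranging: v = √(2·KE/m).
KE = 1.50 kWh = 5.400×10^6 J; m = 1.59 lb = 0.7212 kg.
v = 3870 m/s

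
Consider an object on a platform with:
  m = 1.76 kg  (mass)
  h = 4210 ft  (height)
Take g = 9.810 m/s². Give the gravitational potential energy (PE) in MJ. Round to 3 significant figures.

0.0222 MJ

Directly: PE = mgh.
m = 1.76 kg; h = 4210 ft = 1283 m; g = 9.810 m/s².
PE = 22155 J
22155 J × (1 MJ / 1.000×10^6 J) = 0.02216 MJ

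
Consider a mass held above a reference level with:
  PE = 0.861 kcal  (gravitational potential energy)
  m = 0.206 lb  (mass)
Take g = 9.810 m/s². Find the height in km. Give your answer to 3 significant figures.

3.93 km

Solving PE = m·g·h for h: h = PE/(m·g).
PE = 0.861 kcal = 3602 J; m = 0.206 lb = 0.09344 kg; g = 9.810 m/s².
h = 3930 m
3930 m × (1 km / 1000 m) = 3.930 km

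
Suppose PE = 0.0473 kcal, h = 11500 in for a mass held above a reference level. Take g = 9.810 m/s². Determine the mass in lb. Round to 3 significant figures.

0.152 lb

Rearranging PE = m·g·h for m: m = PE/(g·h).
PE = 0.0473 kcal = 197.9 J; h = 11500 in = 292.1 m; g = 9.810 m/s².
m = 0.06906 kg
0.06906 kg × (1 lb / 0.4536 kg) = 0.1523 lb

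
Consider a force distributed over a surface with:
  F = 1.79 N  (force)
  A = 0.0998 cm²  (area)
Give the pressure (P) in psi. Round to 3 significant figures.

26.0 psi

P is given directly by: P = F/A.
F = 1.79 N; A = 0.0998 cm² = 9.980×10^-6 m².
P = 1.794×10^5 Pa  (the unit combination reduces to kg/(m·s²) = Pa)
1.794×10^5 Pa × (1 psi / 6895 Pa) = 26.01 psi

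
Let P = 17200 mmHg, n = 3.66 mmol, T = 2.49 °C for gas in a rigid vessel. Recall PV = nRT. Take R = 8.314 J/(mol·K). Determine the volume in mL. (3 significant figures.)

3.66 mL

Solving PV = nRT for V: V = nRT/P.
P = 17200 mmHg = 2.293×10^6 Pa; n = 3.66 mmol = 0.003660 mol; T = 2.49 °C = 275.6 K; R = 8.314 J/(mol·K).
V = 3.658×10^-6 m³
3.658×10^-6 m³ × (1 mL / 1.000×10^-6 m³) = 3.658 mL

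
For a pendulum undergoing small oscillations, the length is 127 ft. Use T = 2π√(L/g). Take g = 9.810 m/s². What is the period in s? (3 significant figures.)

12.5 s

T is given directly by: T = 2π√(L/g).
L = 127 ft = 38.71 m; g = 9.810 m/s².
T = 12.48 s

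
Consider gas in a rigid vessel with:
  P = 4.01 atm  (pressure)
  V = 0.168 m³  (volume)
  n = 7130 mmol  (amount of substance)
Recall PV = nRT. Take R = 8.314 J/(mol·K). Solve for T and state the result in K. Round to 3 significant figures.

From the ideal-gas law: T = PV/(nR).
P = 4.01 atm = 4.063×10^5 Pa; V = 0.168 m³; n = 7130 mmol = 7.130 mol; R = 8.314 J/(mol·K).
T = 1152 K

1150 K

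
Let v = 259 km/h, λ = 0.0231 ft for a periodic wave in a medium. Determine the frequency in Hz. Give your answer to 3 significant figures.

10200 Hz

Rearranging v = f·λ for f: f = v/λ.
v = 259 km/h = 71.94 m/s; λ = 0.0231 ft = 0.007041 m.
f = 10218 Hz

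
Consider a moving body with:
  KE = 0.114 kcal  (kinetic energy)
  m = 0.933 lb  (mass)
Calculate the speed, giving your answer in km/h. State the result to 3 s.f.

171 km/h

Solving KE = ½mv² for v: v = √(2·KE/m).
KE = 0.114 kcal = 477.0 J; m = 0.933 lb = 0.4232 kg.
v = 47.48 m/s
47.48 m/s × (1 km/h / 0.2778 m/s) = 170.9 km/h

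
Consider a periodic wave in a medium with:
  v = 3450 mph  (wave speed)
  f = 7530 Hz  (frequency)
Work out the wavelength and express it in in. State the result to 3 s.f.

Rearranging v = f·λ for λ: λ = v/f.
v = 3450 mph = 1542 m/s; f = 7530 Hz.
λ = 0.2048 m
0.2048 m × (1 in / 0.02540 m) = 8.064 in

8.06 in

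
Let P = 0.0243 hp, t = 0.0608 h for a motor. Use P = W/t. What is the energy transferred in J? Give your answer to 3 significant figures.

3970 J

Rearranging: W = P·t.
P = 0.0243 hp = 18.12 W; t = 0.0608 h = 218.9 s.
W = 3966 J  (the unit combination reduces to kg·m²/s² = J)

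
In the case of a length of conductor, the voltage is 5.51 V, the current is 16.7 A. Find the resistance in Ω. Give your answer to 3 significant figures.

0.330 Ω

Rearranging: R = V/I.
V = 5.51 V; I = 16.7 A.
R = 0.3299 Ω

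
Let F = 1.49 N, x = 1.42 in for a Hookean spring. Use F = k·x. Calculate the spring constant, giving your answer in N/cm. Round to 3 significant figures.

Solving F = k·x for k: k = F/x.
F = 1.49 N; x = 1.42 in = 0.03607 m.
k = 41.31 N/m
41.31 N/m × (1 N/cm / 100.0 N/m) = 0.4131 N/cm

0.413 N/cm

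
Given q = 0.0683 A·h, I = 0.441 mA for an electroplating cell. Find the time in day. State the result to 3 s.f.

6.45 day

Rearranging q = I·t for t: t = q/I.
q = 0.0683 A·h = 245.9 C; I = 0.441 mA = 4.410×10^-4 A.
t = 5.576×10^5 s
5.576×10^5 s × (1 day / 86400 s) = 6.453 day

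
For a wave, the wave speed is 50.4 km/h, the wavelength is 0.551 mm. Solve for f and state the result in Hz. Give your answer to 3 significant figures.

Solving v = f·λ for f: f = v/λ.
v = 50.4 km/h = 14.00 m/s; λ = 0.551 mm = 5.510×10^-4 m.
f = 25408 Hz

25400 Hz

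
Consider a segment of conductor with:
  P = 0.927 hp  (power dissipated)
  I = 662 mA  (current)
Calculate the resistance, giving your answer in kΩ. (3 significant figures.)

1.58 kΩ

Rearranging: R = P/I².
P = 0.927 hp = 691.3 W; I = 662 mA = 0.6620 A.
R = 1577 Ω
1577 Ω × (1 kΩ / 1000 Ω) = 1.577 kΩ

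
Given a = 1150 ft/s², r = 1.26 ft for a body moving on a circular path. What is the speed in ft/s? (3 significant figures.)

38.1 ft/s

Rearranging: v = √(a·r).
a = 1150 ft/s² = 350.5 m/s²; r = 1.26 ft = 0.3840 m.
v = 11.60 m/s
11.60 m/s × (1 ft/s / 0.3048 m/s) = 38.07 ft/s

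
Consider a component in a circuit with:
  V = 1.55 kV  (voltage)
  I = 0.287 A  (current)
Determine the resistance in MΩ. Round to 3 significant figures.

From Ohm's law: R = V/I.
V = 1.55 kV = 1550 V; I = 0.287 A.
R = 5401 Ω
5401 Ω × (1 MΩ / 1.000×10^6 Ω) = 0.005401 MΩ

0.00540 MΩ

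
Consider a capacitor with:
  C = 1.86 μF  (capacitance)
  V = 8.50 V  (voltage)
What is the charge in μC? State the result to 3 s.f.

Rearranging: Q = CV.
C = 1.86 μF = 1.860×10^-6 F; V = 8.50 V.
Q = 1.581×10^-5 C  (the unit combination reduces to A·s = C)
1.581×10^-5 C × (1 μC / 1.000×10^-6 C) = 15.81 μC

15.8 μC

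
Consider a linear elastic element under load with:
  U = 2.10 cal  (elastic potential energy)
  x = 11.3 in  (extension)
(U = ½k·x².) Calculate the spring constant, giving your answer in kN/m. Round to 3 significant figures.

0.213 kN/m

Rearranging U = ½k·x² for k: k = 2U/x².
U = 2.10 cal = 8.786 J; x = 11.3 in = 0.2870 m.
k = 213.3 N/m
213.3 N/m × (1 kN/m / 1000 N/m) = 0.2133 kN/m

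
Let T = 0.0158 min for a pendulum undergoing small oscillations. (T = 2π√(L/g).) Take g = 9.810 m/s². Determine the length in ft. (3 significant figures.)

Rearranging T = 2π√(L/g) for L: L = g·(T/2π)².
T = 0.0158 min = 0.9480 s; g = 9.810 m/s².
L = 0.2233 m
0.2233 m × (1 ft / 0.3048 m) = 0.7327 ft

0.733 ft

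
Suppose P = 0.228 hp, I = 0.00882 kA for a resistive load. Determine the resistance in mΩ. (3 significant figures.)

Rearranging P = I²R for R: R = P/I².
P = 0.228 hp = 170.0 W; I = 0.00882 kA = 8.820 A.
R = 2.186 Ω
2.186 Ω × (1 mΩ / 0.001000 Ω) = 2186 mΩ

2190 mΩ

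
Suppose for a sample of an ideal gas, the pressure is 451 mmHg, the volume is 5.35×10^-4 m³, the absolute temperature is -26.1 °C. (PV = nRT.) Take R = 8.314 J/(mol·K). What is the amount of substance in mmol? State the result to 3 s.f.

Rearranging: n = PV/(RT).
P = 451 mmHg = 60128 Pa; V = 5.35×10^-4 m³; T = -26.1 °C = 247.0 K; R = 8.314 J/(mol·K).
n = 0.01566 mol
0.01566 mol × (1 mmol / 0.001000 mol) = 15.66 mmol

15.7 mmol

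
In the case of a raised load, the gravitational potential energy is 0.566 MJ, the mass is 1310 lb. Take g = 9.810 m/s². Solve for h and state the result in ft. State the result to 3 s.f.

Rearranging: h = PE/(m·g).
PE = 0.566 MJ = 5.660×10^5 J; m = 1310 lb = 594.2 kg; g = 9.810 m/s².
h = 97.10 m
97.10 m × (1 ft / 0.3048 m) = 318.6 ft

319 ft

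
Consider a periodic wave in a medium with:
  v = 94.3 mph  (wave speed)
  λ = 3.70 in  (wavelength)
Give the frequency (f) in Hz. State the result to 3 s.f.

449 Hz

Solving v = f·λ for f: f = v/λ.
v = 94.3 mph = 42.16 m/s; λ = 3.70 in = 0.09398 m.
f = 448.6 Hz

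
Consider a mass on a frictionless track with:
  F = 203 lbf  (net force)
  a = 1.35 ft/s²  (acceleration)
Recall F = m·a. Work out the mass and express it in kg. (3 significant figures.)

2190 kg

Rearranging F = m·a for m: m = F/a.
F = 203 lbf = 903.0 N; a = 1.35 ft/s² = 0.4115 m/s².
m = 2194 kg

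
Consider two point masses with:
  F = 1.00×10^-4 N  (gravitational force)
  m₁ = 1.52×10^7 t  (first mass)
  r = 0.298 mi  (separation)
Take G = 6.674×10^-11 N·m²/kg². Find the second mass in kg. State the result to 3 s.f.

Rearranging F = G·m₁·m₂/r² for m₂: m₂ = F·r²/(G·m₁).
F = 1.00×10^-4 N; m₁ = 1.52×10^7 t = 1.520×10^10 kg; r = 0.298 mi = 479.6 m; G = 6.674×10^-11 N·m²/kg².
m₂ = 22.67 kg

22.7 kg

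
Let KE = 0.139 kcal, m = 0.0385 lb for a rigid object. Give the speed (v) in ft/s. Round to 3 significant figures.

847 ft/s

Rearranging KE = ½mv² for v: v = √(2·KE/m).
KE = 0.139 kcal = 581.6 J; m = 0.0385 lb = 0.01746 kg.
v = 258.1 m/s
258.1 m/s × (1 ft/s / 0.3048 m/s) = 846.7 ft/s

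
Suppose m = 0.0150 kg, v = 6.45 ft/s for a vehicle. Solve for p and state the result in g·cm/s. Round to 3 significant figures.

p is given directly by: p = mv.
m = 0.0150 kg; v = 6.45 ft/s = 1.966 m/s.
p = 0.02949 kg·m/s
0.02949 kg·m/s × (1 g·cm/s / 1.000×10^-5 kg·m/s) = 2949 g·cm/s

2950 g·cm/s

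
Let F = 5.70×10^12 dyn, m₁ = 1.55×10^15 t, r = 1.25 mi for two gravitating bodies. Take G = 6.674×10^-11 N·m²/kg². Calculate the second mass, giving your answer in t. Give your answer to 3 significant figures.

2230 t

Rearranging: m₂ = F·r²/(G·m₁).
F = 5.70×10^12 dyn = 5.700×10^7 N; m₁ = 1.55×10^15 t = 1.550×10^18 kg; r = 1.25 mi = 2012 m; G = 6.674×10^-11 N·m²/kg².
m₂ = 2.230×10^6 kg
2.230×10^6 kg × (1 t / 1000 kg) = 2230 t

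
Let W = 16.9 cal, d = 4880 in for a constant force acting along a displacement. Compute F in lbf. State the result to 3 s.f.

0.128 lbf

Rearranging W = F·d for F: F = W/d.
W = 16.9 cal = 70.71 J; d = 4880 in = 124.0 m.
F = 0.5705 N  (the unit combination reduces to kg·m/s² = N)
0.5705 N × (1 lbf / 4.448 N) = 0.1282 lbf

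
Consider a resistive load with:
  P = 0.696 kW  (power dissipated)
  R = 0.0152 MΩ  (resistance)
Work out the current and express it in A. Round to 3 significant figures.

0.214 A

Rearranging P = I²R for I: I = √(P/R).
P = 0.696 kW = 696.0 W; R = 0.0152 MΩ = 15200 Ω.
I = 0.2140 A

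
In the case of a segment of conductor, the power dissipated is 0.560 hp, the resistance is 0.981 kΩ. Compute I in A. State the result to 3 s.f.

0.652 A

Rearranging: I = √(P/R).
P = 0.560 hp = 417.6 W; R = 0.981 kΩ = 981.0 Ω.
I = 0.6524 A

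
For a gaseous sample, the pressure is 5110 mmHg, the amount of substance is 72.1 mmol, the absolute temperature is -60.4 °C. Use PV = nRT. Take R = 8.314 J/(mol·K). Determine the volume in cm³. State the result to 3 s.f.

Rearranging: V = nRT/P.
P = 5110 mmHg = 6.813×10^5 Pa; n = 72.1 mmol = 0.07210 mol; T = -60.4 °C = 212.7 K; R = 8.314 J/(mol·K).
V = 1.872×10^-4 m³
1.872×10^-4 m³ × (1 cm³ / 1.000×10^-6 m³) = 187.2 cm³

187 cm³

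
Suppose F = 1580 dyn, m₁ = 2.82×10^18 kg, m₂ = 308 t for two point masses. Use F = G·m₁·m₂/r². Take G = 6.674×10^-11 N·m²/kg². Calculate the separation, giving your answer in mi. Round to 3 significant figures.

From Newton's law of gravitation: r = √(G·m₁m₂/F).
F = 1580 dyn = 0.01580 N; m₁ = 2.82×10^18 kg; m₂ = 308 t = 3.080×10^5 kg; G = 6.674×10^-11 N·m²/kg².
r = 6.057×10^7 m
6.057×10^7 m × (1 mi / 1609 m) = 37637 mi

37600 mi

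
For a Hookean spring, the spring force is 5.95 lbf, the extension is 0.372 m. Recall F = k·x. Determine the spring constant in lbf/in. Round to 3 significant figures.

0.406 lbf/in

Rearranging F = k·x for k: k = F/x.
F = 5.95 lbf = 26.47 N; x = 0.372 m.
k = 71.15 N/m
71.15 N/m × (1 lbf/in / 175.1 N/m) = 0.4063 lbf/in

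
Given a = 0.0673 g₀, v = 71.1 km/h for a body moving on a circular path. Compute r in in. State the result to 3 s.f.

23300 in

Solving a = v²/r for r: r = v²/a.
a = 0.0673 g₀ = 0.6600 m/s²; v = 71.1 km/h = 19.75 m/s.
r = 591.0 m
591.0 m × (1 in / 0.02540 m) = 23268 in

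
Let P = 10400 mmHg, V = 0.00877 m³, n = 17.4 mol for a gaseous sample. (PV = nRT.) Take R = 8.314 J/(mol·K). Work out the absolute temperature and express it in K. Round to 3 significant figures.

Rearranging PV = nRT for T: T = PV/(nR).
P = 10400 mmHg = 1.387×10^6 Pa; V = 0.00877 m³; n = 17.4 mol; R = 8.314 J/(mol·K).
T = 84.06 K

84.1 K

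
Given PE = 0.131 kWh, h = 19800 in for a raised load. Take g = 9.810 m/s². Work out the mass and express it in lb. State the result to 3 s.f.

Rearranging: m = PE/(g·h).
PE = 0.131 kWh = 4.716×10^5 J; h = 19800 in = 502.9 m; g = 9.810 m/s².
m = 95.59 kg
95.59 kg × (1 lb / 0.4536 kg) = 210.7 lb

211 lb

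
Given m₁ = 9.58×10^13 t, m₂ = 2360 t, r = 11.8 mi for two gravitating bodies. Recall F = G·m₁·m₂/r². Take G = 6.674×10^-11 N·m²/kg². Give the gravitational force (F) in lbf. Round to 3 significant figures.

F is given directly by: F = Gm₁m₂/r².
m₁ = 9.58×10^13 t = 9.580×10^16 kg; m₂ = 2360 t = 2.360×10^6 kg; r = 11.8 mi = 18990 m; G = 6.674×10^-11 N·m²/kg².
F = 41841 N
41841 N × (1 lbf / 4.448 N) = 9406 lbf

9410 lbf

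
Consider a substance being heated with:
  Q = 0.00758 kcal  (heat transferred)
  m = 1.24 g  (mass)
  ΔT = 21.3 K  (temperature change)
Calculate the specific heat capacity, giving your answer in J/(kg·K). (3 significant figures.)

Rearranging Q = m·c·ΔT for c: c = Q/(m·ΔT).
Q = 0.00758 kcal = 31.71 J; m = 1.24 g = 0.001240 kg; ΔT = 21.3 K.
c = 1201 J/(kg·K)

1200 J/(kg·K)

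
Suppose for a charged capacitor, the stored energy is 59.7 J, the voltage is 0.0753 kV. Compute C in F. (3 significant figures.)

0.0211 F

Solving E = ½C·V² for C: C = 2E/V².
E = 59.7 J; V = 0.0753 kV = 75.30 V.
C = 0.02106 F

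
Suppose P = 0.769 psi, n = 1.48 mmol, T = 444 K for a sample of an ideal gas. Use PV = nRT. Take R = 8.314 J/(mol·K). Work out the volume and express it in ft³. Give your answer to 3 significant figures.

Rearranging: V = nRT/P.
P = 0.769 psi = 5302 Pa; n = 1.48 mmol = 0.001480 mol; T = 444 K; R = 8.314 J/(mol·K).
V = 0.001030 m³
0.001030 m³ × (1 ft³ / 0.02832 m³) = 0.03639 ft³

0.0364 ft³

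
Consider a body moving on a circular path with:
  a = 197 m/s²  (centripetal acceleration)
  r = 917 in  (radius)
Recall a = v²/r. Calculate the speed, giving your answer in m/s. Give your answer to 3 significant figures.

Solving a = v²/r for v: v = √(a·r).
a = 197 m/s²; r = 917 in = 23.29 m.
v = 67.74 m/s

67.7 m/s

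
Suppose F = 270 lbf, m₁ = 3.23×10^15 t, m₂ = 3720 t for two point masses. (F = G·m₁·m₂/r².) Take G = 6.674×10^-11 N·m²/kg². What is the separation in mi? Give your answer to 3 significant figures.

508 mi

Solving F = G·m₁·m₂/r² for r: r = √(G·m₁m₂/F).
F = 270 lbf = 1201 N; m₁ = 3.23×10^15 t = 3.230×10^18 kg; m₂ = 3720 t = 3.720×10^6 kg; G = 6.674×10^-11 N·m²/kg².
r = 8.171×10^5 m
8.171×10^5 m × (1 mi / 1609 m) = 507.7 mi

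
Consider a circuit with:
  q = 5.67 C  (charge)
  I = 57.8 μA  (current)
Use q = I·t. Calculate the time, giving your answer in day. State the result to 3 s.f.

Rearranging: t = q/I.
q = 5.67 C; I = 57.8 μA = 5.780×10^-5 A.
t = 98097 s
98097 s × (1 day / 86400 s) = 1.135 day

1.14 day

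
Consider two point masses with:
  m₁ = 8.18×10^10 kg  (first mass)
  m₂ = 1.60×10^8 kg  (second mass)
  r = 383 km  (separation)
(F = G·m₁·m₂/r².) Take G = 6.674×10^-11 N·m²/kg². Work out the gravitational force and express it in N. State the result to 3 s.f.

From Newton's law of gravitation: F = Gm₁m₂/r².
m₁ = 8.18×10^10 kg; m₂ = 1.60×10^8 kg; r = 383 km = 3.830×10^5 m; G = 6.674×10^-11 N·m²/kg².
F = 0.005955 N

0.00595 N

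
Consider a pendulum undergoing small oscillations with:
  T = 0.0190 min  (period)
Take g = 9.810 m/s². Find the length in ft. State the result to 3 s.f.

Solving T = 2π√(L/g) for L: L = g·(T/2π)².
T = 0.0190 min = 1.140 s; g = 9.810 m/s².
L = 0.3229 m
0.3229 m × (1 ft / 0.3048 m) = 1.060 ft

1.06 ft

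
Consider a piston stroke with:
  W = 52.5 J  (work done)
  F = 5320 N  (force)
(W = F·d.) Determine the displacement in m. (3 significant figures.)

0.00987 m

Solving W = F·d for d: d = W/F.
W = 52.5 J; F = 5320 N.
d = 0.009868 m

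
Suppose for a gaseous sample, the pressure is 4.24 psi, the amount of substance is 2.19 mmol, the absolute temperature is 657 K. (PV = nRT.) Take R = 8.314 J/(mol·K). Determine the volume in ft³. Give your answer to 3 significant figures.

From the ideal-gas law: V = nRT/P.
P = 4.24 psi = 29234 Pa; n = 2.19 mmol = 0.002190 mol; T = 657 K; R = 8.314 J/(mol·K).
V = 4.092×10^-4 m³
4.092×10^-4 m³ × (1 ft³ / 0.02832 m³) = 0.01445 ft³

0.0145 ft³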